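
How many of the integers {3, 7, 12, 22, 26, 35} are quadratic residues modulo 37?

4

(3/37) = +1 → QR.
(7/37) = +1 → QR.
(12/37) = +1 → QR.
(22/37) = -1 → non-residue.
(26/37) = +1 → QR.
(35/37) = -1 → non-residue.
Total quadratic residues among the 6: 4.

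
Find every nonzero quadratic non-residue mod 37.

Square k = 1,…,18 (k and 37−k give the same square):
1²=1, 2²=4, 3²=9, 4²=16, 5²=25, 6²=36, 7²≡12, 8²≡27, 9²≡7, 10²≡26, 11²≡10, 12²≡33, 13²≡21, 14²≡11, 15²≡3, 16²≡34, 17²≡30, 18²≡28 (mod 37).
The residues are {1, 3, 4, 7, 9, 10, 11, 12, 16, 21, 25, 26, 27, 28, 30, 33, 34, 36}; the non-residues are the remaining 18 nonzero classes.

2,5,6,8,13,14,15,17,18,19,20,22,23,24,29,31,32,35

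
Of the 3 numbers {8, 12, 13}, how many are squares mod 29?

(8/29) = -1 → non-residue.
(12/29) = -1 → non-residue.
(13/29) = +1 → QR.
Total quadratic residues among the 3: 1.

1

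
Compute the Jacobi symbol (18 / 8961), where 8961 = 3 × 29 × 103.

0

Pull out 2: since 8961 ≡ 1 (mod 8), (2/8961) = +1.
Reciprocity: 9 ≡ 1 and 8961 ≡ 1 (mod 4), so (9/8961) = +(8961/9).
Reduce top mod 9: now compute (6/9).
Pull out 2: since 9 ≡ 1 (mod 8), (2/9) = +1.
Reciprocity: 3 ≡ 3 and 9 ≡ 1 (mod 4), so (3/9) = +(9/3).
Reduce top mod 3: now compute (0/3).
Top reduces to 0: gcd > 1, so the symbol is 0.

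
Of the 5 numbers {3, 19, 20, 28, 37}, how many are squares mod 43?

(3/43) = -1 → non-residue.
(19/43) = -1 → non-residue.
(20/43) = -1 → non-residue.
(28/43) = -1 → non-residue.
(37/43) = -1 → non-residue.
Total quadratic residues among the 5: 0.

0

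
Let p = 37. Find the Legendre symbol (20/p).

Euler's criterion: (20/37) ≡ 20^18 (mod 37).
20^2 ≡ 30 (mod 37)
20^4 ≡ 12 (mod 37)
20^8 ≡ 33 (mod 37)
20^16 ≡ 16 (mod 37)
20^18 = 20^(16+2) ≡ 36 (mod 37).
Result is 36 ≡ −1, so (20/37) = −1.

-1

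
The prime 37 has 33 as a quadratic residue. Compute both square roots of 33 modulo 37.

37 ≡ 1 (mod 4), so we find a root by search.
Trying successive values, 12² = 144 ≡ 33 (mod 37). The other root is 37 − 12 = 25.

12, 25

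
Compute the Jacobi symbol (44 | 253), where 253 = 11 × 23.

Pull out 2^2: since 253 ≡ 5 (mod 8), (2/253) = -1, so (2/253)^2 = +1.
Reciprocity: 11 ≡ 3 and 253 ≡ 1 (mod 4), so (11/253) = +(253/11).
Reduce top mod 11: now compute (0/11).
Top reduces to 0: gcd > 1, so the symbol is 0.

0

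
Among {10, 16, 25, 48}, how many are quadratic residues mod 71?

(10/71) = +1 → QR.
(16/71) = +1 → QR.
(25/71) = +1 → QR.
(48/71) = +1 → QR.
Total quadratic residues among the 4: 4.

4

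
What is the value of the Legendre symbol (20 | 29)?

Pull out 2^2: since 29 ≡ 5 (mod 8), (2/29) = -1, so (2/29)^2 = +1.
Reciprocity: 5 ≡ 1 and 29 ≡ 1 (mod 4), so (5/29) = +(29/5).
Reduce top mod 5: now compute (4/5).
Pull out 2^2: since 5 ≡ 5 (mod 8), (2/5) = -1, so (2/5)^2 = +1.
Reached (1/5) = 1. Collecting the sign flips along the way, the symbol is +1.

1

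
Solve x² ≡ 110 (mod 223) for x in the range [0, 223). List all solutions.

Since 223 ≡ 3 (mod 4), a square root of 110 is 110^((223+1)/4) = 110^56 mod 223.
Repeated squaring: 110^2≡58, 110^4≡19, 110^8≡138, 110^16≡89, 110^32≡116 (mod 223).
110^56 = 110^(32+16+8) ≡ 188 (mod 223).
Check: 188² = 35344 ≡ 110 (mod 223). The two roots are 35 and 188.

35, 188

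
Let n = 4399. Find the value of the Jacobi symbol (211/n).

Reciprocity: 211 ≡ 3 and 4399 ≡ 3 (mod 4), so (211/4399) = −(4399/211).
Reduce top mod 211: now compute (179/211).
Reciprocity: 179 ≡ 3 and 211 ≡ 3 (mod 4), so (179/211) = −(211/179).
Reduce top mod 179: now compute (32/179).
Pull out 2^5: since 179 ≡ 3 (mod 8), (2/179) = -1, so (2/179)^5 = -1.
Reached (1/179) = 1. Collecting the sign flips along the way, the symbol is -1.

-1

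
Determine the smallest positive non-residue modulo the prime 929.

(2/929) = +1, so 2 is a residue.
(3/929) = −1, so 3 is the smallest positive non-residue mod 929.

3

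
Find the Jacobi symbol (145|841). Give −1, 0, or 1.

Reciprocity: 145 ≡ 1 and 841 ≡ 1 (mod 4), so (145/841) = +(841/145).
Reduce top mod 145: now compute (116/145).
Pull out 2^2: since 145 ≡ 1 (mod 8), (2/145) = +1, so (2/145)^2 = +1.
Reciprocity: 29 ≡ 1 and 145 ≡ 1 (mod 4), so (29/145) = +(145/29).
Reduce top mod 29: now compute (0/29).
Top reduces to 0: gcd > 1, so the symbol is 0.

0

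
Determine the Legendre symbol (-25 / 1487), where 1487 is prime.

First reduce: -25 ≡ 1462 (mod 1487).
Pull out 2: since 1487 ≡ 7 (mod 8), (2/1487) = +1.
Reciprocity: 731 ≡ 3 and 1487 ≡ 3 (mod 4), so (731/1487) = −(1487/731).
Reduce top mod 731: now compute (25/731).
Reciprocity: 25 ≡ 1 and 731 ≡ 3 (mod 4), so (25/731) = +(731/25).
Reduce top mod 25: now compute (6/25).
Pull out 2: since 25 ≡ 1 (mod 8), (2/25) = +1.
Reciprocity: 3 ≡ 3 and 25 ≡ 1 (mod 4), so (3/25) = +(25/3).
Reduce top mod 3: now compute (1/3).
Reached (1/3) = 1. Collecting the sign flips along the way, the symbol is -1.

-1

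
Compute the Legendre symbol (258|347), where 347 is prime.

-1

Euler's criterion: (258/347) ≡ 258^173 (mod 347).
258^2 ≡ 287 (mod 347)
258^4 ≡ 130 (mod 347)
258^8 ≡ 244 (mod 347)
258^16 ≡ 199 (mod 347)
258^32 ≡ 43 (mod 347)
258^64 ≡ 114 (mod 347)
258^128 ≡ 157 (mod 347)
258^173 = 258^(128+32+8+4+1) ≡ 346 (mod 347).
Result is 346 ≡ −1, so (258/347) = −1.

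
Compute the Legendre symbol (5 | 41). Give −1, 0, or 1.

Euler's criterion: (5/41) ≡ 5^20 (mod 41).
5^2 ≡ 25 (mod 41)
5^4 ≡ 10 (mod 41)
5^8 ≡ 18 (mod 41)
5^16 ≡ 37 (mod 41)
5^20 = 5^(16+4) ≡ 1 (mod 41).
Result is 1, so (5/41) = 1.

1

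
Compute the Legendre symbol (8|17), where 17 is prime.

1

Pull out 2^3: since 17 ≡ 1 (mod 8), (2/17) = +1, so (2/17)^3 = +1.
Reached (1/17) = 1. Collecting the sign flips along the way, the symbol is +1.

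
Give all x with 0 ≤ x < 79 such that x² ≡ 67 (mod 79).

15, 64

Since 79 ≡ 3 (mod 4), a square root of 67 is 67^((79+1)/4) = 67^20 mod 79.
Repeated squaring: 67^2≡65, 67^4≡38, 67^8≡22, 67^16≡10 (mod 79).
67^20 = 67^(16+4) ≡ 64 (mod 79).
Check: 64² = 4096 ≡ 67 (mod 79). The two roots are 15 and 64.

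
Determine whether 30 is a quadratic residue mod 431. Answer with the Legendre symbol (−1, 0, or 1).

1

Euler's criterion: (30/431) ≡ 30^215 (mod 431).
30^2 ≡ 38 (mod 431)
30^4 ≡ 151 (mod 431)
30^8 ≡ 389 (mod 431)
30^16 ≡ 40 (mod 431)
30^32 ≡ 307 (mod 431)
30^64 ≡ 291 (mod 431)
30^128 ≡ 205 (mod 431)
30^215 = 30^(128+64+16+4+2+1) ≡ 1 (mod 431).
Result is 1, so (30/431) = 1.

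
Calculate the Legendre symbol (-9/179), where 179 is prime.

Euler's criterion: (-9/179) ≡ 170^89 (mod 179).
170^2 ≡ 81 (mod 179)
170^4 ≡ 117 (mod 179)
170^8 ≡ 85 (mod 179)
170^16 ≡ 65 (mod 179)
170^32 ≡ 108 (mod 179)
170^64 ≡ 29 (mod 179)
170^89 = 170^(64+16+8+1) ≡ 178 (mod 179).
Result is 178 ≡ −1, so (-9/179) = −1.

-1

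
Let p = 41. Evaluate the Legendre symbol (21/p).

1

Euler's criterion: (21/41) ≡ 21^20 (mod 41).
21^2 ≡ 31 (mod 41)
21^4 ≡ 18 (mod 41)
21^8 ≡ 37 (mod 41)
21^16 ≡ 16 (mod 41)
21^20 = 21^(16+4) ≡ 1 (mod 41).
Result is 1, so (21/41) = 1.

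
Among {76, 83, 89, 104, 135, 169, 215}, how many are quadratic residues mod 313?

5

(76/313) = +1 → QR.
(83/313) = +1 → QR.
(89/313) = -1 → non-residue.
(104/313) = +1 → QR.
(135/313) = -1 → non-residue.
(169/313) = +1 → QR.
(215/313) = +1 → QR.
Total quadratic residues among the 7: 5.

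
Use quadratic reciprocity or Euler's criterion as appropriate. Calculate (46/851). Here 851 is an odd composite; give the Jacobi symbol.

Pull out 2: since 851 ≡ 3 (mod 8), (2/851) = -1.
Reciprocity: 23 ≡ 3 and 851 ≡ 3 (mod 4), so (23/851) = −(851/23).
Reduce top mod 23: now compute (0/23).
Top reduces to 0: gcd > 1, so the symbol is 0.

0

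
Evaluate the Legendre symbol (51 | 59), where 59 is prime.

1

Reciprocity: 51 ≡ 3 and 59 ≡ 3 (mod 4), so (51/59) = −(59/51).
Reduce top mod 51: now compute (8/51).
Pull out 2^3: since 51 ≡ 3 (mod 8), (2/51) = -1, so (2/51)^3 = -1.
Reached (1/51) = 1. Collecting the sign flips along the way, the symbol is +1.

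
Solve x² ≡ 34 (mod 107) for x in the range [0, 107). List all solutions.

26, 81

Since 107 ≡ 3 (mod 4), a square root of 34 is 34^((107+1)/4) = 34^27 mod 107.
Repeated squaring: 34^2≡86, 34^4≡13, 34^8≡62, 34^16≡99 (mod 107).
34^27 = 34^(16+8+2+1) ≡ 81 (mod 107).
Check: 81² = 6561 ≡ 34 (mod 107). The two roots are 26 and 81.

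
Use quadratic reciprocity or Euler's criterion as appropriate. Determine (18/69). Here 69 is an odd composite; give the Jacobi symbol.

0

Pull out 2: since 69 ≡ 5 (mod 8), (2/69) = -1.
Reciprocity: 9 ≡ 1 and 69 ≡ 1 (mod 4), so (9/69) = +(69/9).
Reduce top mod 9: now compute (6/9).
Pull out 2: since 9 ≡ 1 (mod 8), (2/9) = +1.
Reciprocity: 3 ≡ 3 and 9 ≡ 1 (mod 4), so (3/9) = +(9/3).
Reduce top mod 3: now compute (0/3).
Top reduces to 0: gcd > 1, so the symbol is 0.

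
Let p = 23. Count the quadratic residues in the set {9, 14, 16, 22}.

2

(9/23) = +1 → QR.
(14/23) = -1 → non-residue.
(16/23) = +1 → QR.
(22/23) = -1 → non-residue.
Total quadratic residues among the 4: 2.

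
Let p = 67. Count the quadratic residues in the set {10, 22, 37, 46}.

3

(10/67) = +1 → QR.
(22/67) = +1 → QR.
(37/67) = +1 → QR.
(46/67) = -1 → non-residue.
Total quadratic residues among the 4: 3.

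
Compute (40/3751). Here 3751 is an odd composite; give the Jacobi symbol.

1

Pull out 2^3: since 3751 ≡ 7 (mod 8), (2/3751) = +1, so (2/3751)^3 = +1.
Reciprocity: 5 ≡ 1 and 3751 ≡ 3 (mod 4), so (5/3751) = +(3751/5).
Reduce top mod 5: now compute (1/5).
Reached (1/5) = 1. Collecting the sign flips along the way, the symbol is +1.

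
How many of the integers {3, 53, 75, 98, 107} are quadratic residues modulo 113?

2

(3/113) = -1 → non-residue.
(53/113) = +1 → QR.
(75/113) = -1 → non-residue.
(98/113) = +1 → QR.
(107/113) = -1 → non-residue.
Total quadratic residues among the 5: 2.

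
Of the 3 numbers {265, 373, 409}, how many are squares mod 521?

(265/521) = +1 → QR.
(373/521) = +1 → QR.
(409/521) = -1 → non-residue.
Total quadratic residues among the 3: 2.

2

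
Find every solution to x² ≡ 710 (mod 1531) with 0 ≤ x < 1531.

540, 991

Since 1531 ≡ 3 (mod 4), a square root of 710 is 710^((1531+1)/4) = 710^383 mod 1531.
Repeated squaring: 710^2≡401, 710^4≡46, 710^8≡585, 710^16≡812, 710^32≡1014, 710^64≡895, 710^128≡312, 710^256≡891 (mod 1531).
710^383 = 710^(256+64+32+16+8+4+2+1) ≡ 991 (mod 1531).
Check: 991² = 982081 ≡ 710 (mod 1531). The two roots are 540 and 991.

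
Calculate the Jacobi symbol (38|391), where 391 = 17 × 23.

Pull out 2: since 391 ≡ 7 (mod 8), (2/391) = +1.
Reciprocity: 19 ≡ 3 and 391 ≡ 3 (mod 4), so (19/391) = −(391/19).
Reduce top mod 19: now compute (11/19).
Reciprocity: 11 ≡ 3 and 19 ≡ 3 (mod 4), so (11/19) = −(19/11).
Reduce top mod 11: now compute (8/11).
Pull out 2^3: since 11 ≡ 3 (mod 8), (2/11) = -1, so (2/11)^3 = -1.
Reached (1/11) = 1. Collecting the sign flips along the way, the symbol is -1.

-1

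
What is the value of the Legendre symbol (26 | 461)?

1

Pull out 2: since 461 ≡ 5 (mod 8), (2/461) = -1.
Reciprocity: 13 ≡ 1 and 461 ≡ 1 (mod 4), so (13/461) = +(461/13).
Reduce top mod 13: now compute (6/13).
Pull out 2: since 13 ≡ 5 (mod 8), (2/13) = -1.
Reciprocity: 3 ≡ 3 and 13 ≡ 1 (mod 4), so (3/13) = +(13/3).
Reduce top mod 3: now compute (1/3).
Reached (1/3) = 1. Collecting the sign flips along the way, the symbol is +1.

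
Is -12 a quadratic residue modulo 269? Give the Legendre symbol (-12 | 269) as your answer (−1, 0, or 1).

-1

Euler's criterion: (-12/269) ≡ 257^134 (mod 269).
257^2 ≡ 144 (mod 269)
257^4 ≡ 23 (mod 269)
257^8 ≡ 260 (mod 269)
257^16 ≡ 81 (mod 269)
257^32 ≡ 105 (mod 269)
257^64 ≡ 265 (mod 269)
257^128 ≡ 16 (mod 269)
257^134 = 257^(128+4+2) ≡ 268 (mod 269).
Result is 268 ≡ −1, so (-12/269) = −1.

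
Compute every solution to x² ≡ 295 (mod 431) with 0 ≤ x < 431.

115, 316

Since 431 ≡ 3 (mod 4), a square root of 295 is 295^((431+1)/4) = 295^108 mod 431.
Repeated squaring: 295^2≡394, 295^4≡76, 295^8≡173, 295^16≡190, 295^32≡327, 295^64≡41 (mod 431).
295^108 = 295^(64+32+8+4) ≡ 115 (mod 431).
Check: 115² = 13225 ≡ 295 (mod 431). The two roots are 115 and 316.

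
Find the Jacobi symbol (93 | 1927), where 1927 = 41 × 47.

1

Reciprocity: 93 ≡ 1 and 1927 ≡ 3 (mod 4), so (93/1927) = +(1927/93).
Reduce top mod 93: now compute (67/93).
Reciprocity: 67 ≡ 3 and 93 ≡ 1 (mod 4), so (67/93) = +(93/67).
Reduce top mod 67: now compute (26/67).
Pull out 2: since 67 ≡ 3 (mod 8), (2/67) = -1.
Reciprocity: 13 ≡ 1 and 67 ≡ 3 (mod 4), so (13/67) = +(67/13).
Reduce top mod 13: now compute (2/13).
Pull out 2: since 13 ≡ 5 (mod 8), (2/13) = -1.
Reached (1/13) = 1. Collecting the sign flips along the way, the symbol is +1.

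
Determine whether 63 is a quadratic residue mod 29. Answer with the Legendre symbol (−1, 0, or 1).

1

First reduce: 63 ≡ 5 (mod 29).
Reciprocity: 5 ≡ 1 and 29 ≡ 1 (mod 4), so (5/29) = +(29/5).
Reduce top mod 5: now compute (4/5).
Pull out 2^2: since 5 ≡ 5 (mod 8), (2/5) = -1, so (2/5)^2 = +1.
Reached (1/5) = 1. Collecting the sign flips along the way, the symbol is +1.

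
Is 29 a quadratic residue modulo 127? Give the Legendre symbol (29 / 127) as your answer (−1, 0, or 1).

-1

Reciprocity: 29 ≡ 1 and 127 ≡ 3 (mod 4), so (29/127) = +(127/29).
Reduce top mod 29: now compute (11/29).
Reciprocity: 11 ≡ 3 and 29 ≡ 1 (mod 4), so (11/29) = +(29/11).
Reduce top mod 11: now compute (7/11).
Reciprocity: 7 ≡ 3 and 11 ≡ 3 (mod 4), so (7/11) = −(11/7).
Reduce top mod 7: now compute (4/7).
Pull out 2^2: since 7 ≡ 7 (mod 8), (2/7) = +1, so (2/7)^2 = +1.
Reached (1/7) = 1. Collecting the sign flips along the way, the symbol is -1.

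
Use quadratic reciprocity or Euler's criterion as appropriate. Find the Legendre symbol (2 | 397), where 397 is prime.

Pull out 2: since 397 ≡ 5 (mod 8), (2/397) = -1.
Reached (1/397) = 1. Collecting the sign flips along the way, the symbol is -1.

-1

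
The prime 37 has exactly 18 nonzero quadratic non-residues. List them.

2 5 6 8 13 14 15 17 18 19 20 22 23 24 29 31 32 35

Square k = 1,…,18 (k and 37−k give the same square):
1²=1, 2²=4, 3²=9, 4²=16, 5²=25, 6²=36, 7²≡12, 8²≡27, 9²≡7, 10²≡26, 11²≡10, 12²≡33, 13²≡21, 14²≡11, 15²≡3, 16²≡34, 17²≡30, 18²≡28 (mod 37).
The residues are {1, 3, 4, 7, 9, 10, 11, 12, 16, 21, 25, 26, 27, 28, 30, 33, 34, 36}; the non-residues are the remaining 18 nonzero classes.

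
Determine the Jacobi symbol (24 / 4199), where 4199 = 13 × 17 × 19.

Pull out 2^3: since 4199 ≡ 7 (mod 8), (2/4199) = +1, so (2/4199)^3 = +1.
Reciprocity: 3 ≡ 3 and 4199 ≡ 3 (mod 4), so (3/4199) = −(4199/3).
Reduce top mod 3: now compute (2/3).
Pull out 2: since 3 ≡ 3 (mod 8), (2/3) = -1.
Reached (1/3) = 1. Collecting the sign flips along the way, the symbol is +1.

1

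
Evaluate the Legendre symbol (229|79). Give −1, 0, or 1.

Euler's criterion: (229/79) ≡ 71^39 (mod 79).
71^2 ≡ 64 (mod 79)
71^4 ≡ 67 (mod 79)
71^8 ≡ 65 (mod 79)
71^16 ≡ 38 (mod 79)
71^32 ≡ 22 (mod 79)
71^39 = 71^(32+4+2+1) ≡ 78 (mod 79).
Result is 78 ≡ −1, so (229/79) = −1.

-1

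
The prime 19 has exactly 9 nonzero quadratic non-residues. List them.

2,3,8,10,12,13,14,15,18

Square k = 1,…,9 (k and 19−k give the same square):
1²=1, 2²=4, 3²=9, 4²=16, 5²≡6, 6²≡17, 7²≡11, 8²≡7, 9²≡5 (mod 19).
The residues are {1, 4, 5, 6, 7, 9, 11, 16, 17}; the non-residues are the remaining 9 nonzero classes.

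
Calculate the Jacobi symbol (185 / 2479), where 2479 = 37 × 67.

0

Reciprocity: 185 ≡ 1 and 2479 ≡ 3 (mod 4), so (185/2479) = +(2479/185).
Reduce top mod 185: now compute (74/185).
Pull out 2: since 185 ≡ 1 (mod 8), (2/185) = +1.
Reciprocity: 37 ≡ 1 and 185 ≡ 1 (mod 4), so (37/185) = +(185/37).
Reduce top mod 37: now compute (0/37).
Top reduces to 0: gcd > 1, so the symbol is 0.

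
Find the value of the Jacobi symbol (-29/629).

1

First reduce: -29 ≡ 600 (mod 629).
Pull out 2^3: since 629 ≡ 5 (mod 8), (2/629) = -1, so (2/629)^3 = -1.
Reciprocity: 75 ≡ 3 and 629 ≡ 1 (mod 4), so (75/629) = +(629/75).
Reduce top mod 75: now compute (29/75).
Reciprocity: 29 ≡ 1 and 75 ≡ 3 (mod 4), so (29/75) = +(75/29).
Reduce top mod 29: now compute (17/29).
Reciprocity: 17 ≡ 1 and 29 ≡ 1 (mod 4), so (17/29) = +(29/17).
Reduce top mod 17: now compute (12/17).
Pull out 2^2: since 17 ≡ 1 (mod 8), (2/17) = +1, so (2/17)^2 = +1.
Reciprocity: 3 ≡ 3 and 17 ≡ 1 (mod 4), so (3/17) = +(17/3).
Reduce top mod 3: now compute (2/3).
Pull out 2: since 3 ≡ 3 (mod 8), (2/3) = -1.
Reached (1/3) = 1. Collecting the sign flips along the way, the symbol is +1.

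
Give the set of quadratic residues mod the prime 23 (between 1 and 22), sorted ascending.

1,2,3,4,6,8,9,12,13,16,18

Square k = 1,…,11 (k and 23−k give the same square):
1²=1, 2²=4, 3²=9, 4²=16, 5²≡2, 6²≡13, 7²≡3, 8²≡18, 9²≡12, 10²≡8, 11²≡6 (mod 23).
So the quadratic residues mod 23 are {1, 2, 3, 4, 6, 8, 9, 12, 13, 16, 18}.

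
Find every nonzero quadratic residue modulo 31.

Square k = 1,…,15 (k and 31−k give the same square):
1²=1, 2²=4, 3²=9, 4²=16, 5²=25, 6²≡5, 7²≡18, 8²≡2, 9²≡19, 10²≡7, 11²≡28, 12²≡20, 13²≡14, 14²≡10, 15²≡8 (mod 31).
So the quadratic residues mod 31 are {1, 2, 4, 5, 7, 8, 9, 10, 14, 16, 18, 19, 20, 25, 28}.

1 2 4 5 7 8 9 10 14 16 18 19 20 25 28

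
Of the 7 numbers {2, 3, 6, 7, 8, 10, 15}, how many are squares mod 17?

3

(2/17) = +1 → QR.
(3/17) = -1 → non-residue.
(6/17) = -1 → non-residue.
(7/17) = -1 → non-residue.
(8/17) = +1 → QR.
(10/17) = -1 → non-residue.
(15/17) = +1 → QR.
Total quadratic residues among the 7: 3.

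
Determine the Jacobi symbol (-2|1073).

1

First reduce: -2 ≡ 1071 (mod 1073).
Reciprocity: 1071 ≡ 3 and 1073 ≡ 1 (mod 4), so (1071/1073) = +(1073/1071).
Reduce top mod 1071: now compute (2/1071).
Pull out 2: since 1071 ≡ 7 (mod 8), (2/1071) = +1.
Reached (1/1071) = 1. Collecting the sign flips along the way, the symbol is +1.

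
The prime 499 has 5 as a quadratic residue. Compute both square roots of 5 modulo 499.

50, 449

Since 499 ≡ 3 (mod 4), a square root of 5 is 5^((499+1)/4) = 5^125 mod 499.
Repeated squaring: 5^2≡25, 5^4≡126, 5^8≡407, 5^16≡480, 5^32≡361, 5^64≡82 (mod 499).
5^125 = 5^(64+32+16+8+4+1) ≡ 449 (mod 499).
Check: 449² = 201601 ≡ 5 (mod 499). The two roots are 50 and 449.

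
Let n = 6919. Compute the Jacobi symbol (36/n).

Pull out 2^2: since 6919 ≡ 7 (mod 8), (2/6919) = +1, so (2/6919)^2 = +1.
Reciprocity: 9 ≡ 1 and 6919 ≡ 3 (mod 4), so (9/6919) = +(6919/9).
Reduce top mod 9: now compute (7/9).
Reciprocity: 7 ≡ 3 and 9 ≡ 1 (mod 4), so (7/9) = +(9/7).
Reduce top mod 7: now compute (2/7).
Pull out 2: since 7 ≡ 7 (mod 8), (2/7) = +1.
Reached (1/7) = 1. Collecting the sign flips along the way, the symbol is +1.

1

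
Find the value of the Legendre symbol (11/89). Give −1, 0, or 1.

1

Euler's criterion: (11/89) ≡ 11^44 (mod 89).
11^2 ≡ 32 (mod 89)
11^4 ≡ 45 (mod 89)
11^8 ≡ 67 (mod 89)
11^16 ≡ 39 (mod 89)
11^32 ≡ 8 (mod 89)
11^44 = 11^(32+8+4) ≡ 1 (mod 89).
Result is 1, so (11/89) = 1.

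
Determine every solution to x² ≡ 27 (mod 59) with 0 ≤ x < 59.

Since 59 ≡ 3 (mod 4), a square root of 27 is 27^((59+1)/4) = 27^15 mod 59.
Repeated squaring: 27^2≡21, 27^4≡28, 27^8≡17 (mod 59).
27^15 = 27^(8+4+2+1) ≡ 26 (mod 59).
Check: 26² = 676 ≡ 27 (mod 59). The two roots are 26 and 33.

26, 33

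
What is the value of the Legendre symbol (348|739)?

Pull out 2^2: since 739 ≡ 3 (mod 8), (2/739) = -1, so (2/739)^2 = +1.
Reciprocity: 87 ≡ 3 and 739 ≡ 3 (mod 4), so (87/739) = −(739/87).
Reduce top mod 87: now compute (43/87).
Reciprocity: 43 ≡ 3 and 87 ≡ 3 (mod 4), so (43/87) = −(87/43).
Reduce top mod 43: now compute (1/43).
Reached (1/43) = 1. Collecting the sign flips along the way, the symbol is +1.

1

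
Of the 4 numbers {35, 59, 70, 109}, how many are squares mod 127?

2

(35/127) = +1 → QR.
(59/127) = -1 → non-residue.
(70/127) = +1 → QR.
(109/127) = -1 → non-residue.
Total quadratic residues among the 4: 2.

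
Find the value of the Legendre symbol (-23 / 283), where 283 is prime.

First reduce: -23 ≡ 260 (mod 283).
Pull out 2^2: since 283 ≡ 3 (mod 8), (2/283) = -1, so (2/283)^2 = +1.
Reciprocity: 65 ≡ 1 and 283 ≡ 3 (mod 4), so (65/283) = +(283/65).
Reduce top mod 65: now compute (23/65).
Reciprocity: 23 ≡ 3 and 65 ≡ 1 (mod 4), so (23/65) = +(65/23).
Reduce top mod 23: now compute (19/23).
Reciprocity: 19 ≡ 3 and 23 ≡ 3 (mod 4), so (19/23) = −(23/19).
Reduce top mod 19: now compute (4/19).
Pull out 2^2: since 19 ≡ 3 (mod 8), (2/19) = -1, so (2/19)^2 = +1.
Reached (1/19) = 1. Collecting the sign flips along the way, the symbol is -1.

-1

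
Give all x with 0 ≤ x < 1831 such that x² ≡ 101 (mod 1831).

353, 1478

Since 1831 ≡ 3 (mod 4), a square root of 101 is 101^((1831+1)/4) = 101^458 mod 1831.
Repeated squaring: 101^2≡1046, 101^4≡1009, 101^8≡45, 101^16≡194, 101^32≡1016, 101^64≡1403, 101^128≡84, 101^256≡1563 (mod 1831).
101^458 = 101^(256+128+64+8+2) ≡ 1478 (mod 1831).
Check: 1478² = 2184484 ≡ 101 (mod 1831). The two roots are 353 and 1478.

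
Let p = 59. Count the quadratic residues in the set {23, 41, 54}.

1

(23/59) = -1 → non-residue.
(41/59) = +1 → QR.
(54/59) = -1 → non-residue.
Total quadratic residues among the 3: 1.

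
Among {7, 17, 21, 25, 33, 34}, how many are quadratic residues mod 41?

3

(7/41) = -1 → non-residue.
(17/41) = -1 → non-residue.
(21/41) = +1 → QR.
(25/41) = +1 → QR.
(33/41) = +1 → QR.
(34/41) = -1 → non-residue.
Total quadratic residues among the 6: 3.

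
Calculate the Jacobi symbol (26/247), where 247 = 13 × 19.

Pull out 2: since 247 ≡ 7 (mod 8), (2/247) = +1.
Reciprocity: 13 ≡ 1 and 247 ≡ 3 (mod 4), so (13/247) = +(247/13).
Reduce top mod 13: now compute (0/13).
Top reduces to 0: gcd > 1, so the symbol is 0.

0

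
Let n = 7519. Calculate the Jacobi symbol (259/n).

Reciprocity: 259 ≡ 3 and 7519 ≡ 3 (mod 4), so (259/7519) = −(7519/259).
Reduce top mod 259: now compute (8/259).
Pull out 2^3: since 259 ≡ 3 (mod 8), (2/259) = -1, so (2/259)^3 = -1.
Reached (1/259) = 1. Collecting the sign flips along the way, the symbol is +1.

1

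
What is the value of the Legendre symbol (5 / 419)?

1

Reciprocity: 5 ≡ 1 and 419 ≡ 3 (mod 4), so (5/419) = +(419/5).
Reduce top mod 5: now compute (4/5).
Pull out 2^2: since 5 ≡ 5 (mod 8), (2/5) = -1, so (2/5)^2 = +1.
Reached (1/5) = 1. Collecting the sign flips along the way, the symbol is +1.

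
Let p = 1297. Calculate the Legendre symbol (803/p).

1

Reciprocity: 803 ≡ 3 and 1297 ≡ 1 (mod 4), so (803/1297) = +(1297/803).
Reduce top mod 803: now compute (494/803).
Pull out 2: since 803 ≡ 3 (mod 8), (2/803) = -1.
Reciprocity: 247 ≡ 3 and 803 ≡ 3 (mod 4), so (247/803) = −(803/247).
Reduce top mod 247: now compute (62/247).
Pull out 2: since 247 ≡ 7 (mod 8), (2/247) = +1.
Reciprocity: 31 ≡ 3 and 247 ≡ 3 (mod 4), so (31/247) = −(247/31).
Reduce top mod 31: now compute (30/31).
Pull out 2: since 31 ≡ 7 (mod 8), (2/31) = +1.
Reciprocity: 15 ≡ 3 and 31 ≡ 3 (mod 4), so (15/31) = −(31/15).
Reduce top mod 15: now compute (1/15).
Reached (1/15) = 1. Collecting the sign flips along the way, the symbol is +1.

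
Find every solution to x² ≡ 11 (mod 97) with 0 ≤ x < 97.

37, 60

97 ≡ 1 (mod 4), so we find a root by search.
Trying successive values, 37² = 1369 ≡ 11 (mod 97). The other root is 97 − 37 = 60.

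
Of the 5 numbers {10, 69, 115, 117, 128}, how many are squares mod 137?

3

(10/137) = -1 → non-residue.
(69/137) = +1 → QR.
(115/137) = +1 → QR.
(117/137) = -1 → non-residue.
(128/137) = +1 → QR.
Total quadratic residues among the 5: 3.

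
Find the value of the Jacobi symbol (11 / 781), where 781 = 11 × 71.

Reciprocity: 11 ≡ 3 and 781 ≡ 1 (mod 4), so (11/781) = +(781/11).
Reduce top mod 11: now compute (0/11).
Top reduces to 0: gcd > 1, so the symbol is 0.

0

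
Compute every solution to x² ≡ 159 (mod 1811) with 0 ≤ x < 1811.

105, 1706

Since 1811 ≡ 3 (mod 4), a square root of 159 is 159^((1811+1)/4) = 159^453 mod 1811.
Repeated squaring: 159^2≡1738, 159^4≡1707, 159^8≡1761, 159^16≡689, 159^32≡239, 159^64≡980, 159^128≡570, 159^256≡731 (mod 1811).
159^453 = 159^(256+128+64+4+1) ≡ 105 (mod 1811).
Check: 105² = 11025 ≡ 159 (mod 1811). The two roots are 105 and 1706.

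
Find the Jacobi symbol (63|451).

1

Reciprocity: 63 ≡ 3 and 451 ≡ 3 (mod 4), so (63/451) = −(451/63).
Reduce top mod 63: now compute (10/63).
Pull out 2: since 63 ≡ 7 (mod 8), (2/63) = +1.
Reciprocity: 5 ≡ 1 and 63 ≡ 3 (mod 4), so (5/63) = +(63/5).
Reduce top mod 5: now compute (3/5).
Reciprocity: 3 ≡ 3 and 5 ≡ 1 (mod 4), so (3/5) = +(5/3).
Reduce top mod 3: now compute (2/3).
Pull out 2: since 3 ≡ 3 (mod 8), (2/3) = -1.
Reached (1/3) = 1. Collecting the sign flips along the way, the symbol is +1.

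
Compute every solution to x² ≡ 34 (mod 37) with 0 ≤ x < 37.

16, 21

37 ≡ 1 (mod 4), so we find a root by search.
Trying successive values, 16² = 256 ≡ 34 (mod 37). The other root is 37 − 16 = 21.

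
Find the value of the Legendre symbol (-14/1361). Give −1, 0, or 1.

First reduce: -14 ≡ 1347 (mod 1361).
Reciprocity: 1347 ≡ 3 and 1361 ≡ 1 (mod 4), so (1347/1361) = +(1361/1347).
Reduce top mod 1347: now compute (14/1347).
Pull out 2: since 1347 ≡ 3 (mod 8), (2/1347) = -1.
Reciprocity: 7 ≡ 3 and 1347 ≡ 3 (mod 4), so (7/1347) = −(1347/7).
Reduce top mod 7: now compute (3/7).
Reciprocity: 3 ≡ 3 and 7 ≡ 3 (mod 4), so (3/7) = −(7/3).
Reduce top mod 3: now compute (1/3).
Reached (1/3) = 1. Collecting the sign flips along the way, the symbol is -1.

-1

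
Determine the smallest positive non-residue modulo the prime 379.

(2/379) = −1, so 2 is the smallest positive non-residue mod 379.

2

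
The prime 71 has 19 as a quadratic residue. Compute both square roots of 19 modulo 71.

Since 71 ≡ 3 (mod 4), a square root of 19 is 19^((71+1)/4) = 19^18 mod 71.
Repeated squaring: 19^2≡6, 19^4≡36, 19^8≡18, 19^16≡40 (mod 71).
19^18 = 19^(16+2) ≡ 27 (mod 71).
Check: 27² = 729 ≡ 19 (mod 71). The two roots are 27 and 44.

27, 44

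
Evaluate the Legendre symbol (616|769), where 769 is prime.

1

Euler's criterion: (616/769) ≡ 616^384 (mod 769).
616^2 ≡ 339 (mod 769)
616^4 ≡ 340 (mod 769)
616^8 ≡ 250 (mod 769)
616^16 ≡ 211 (mod 769)
616^32 ≡ 688 (mod 769)
616^64 ≡ 409 (mod 769)
616^128 ≡ 408 (mod 769)
616^256 ≡ 360 (mod 769)
616^384 = 616^(256+128) ≡ 1 (mod 769).
Result is 1, so (616/769) = 1.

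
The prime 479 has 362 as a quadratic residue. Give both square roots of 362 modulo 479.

29, 450

Since 479 ≡ 3 (mod 4), a square root of 362 is 362^((479+1)/4) = 362^120 mod 479.
Repeated squaring: 362^2≡277, 362^4≡89, 362^8≡257, 362^16≡426, 362^32≡414, 362^64≡393 (mod 479).
362^120 = 362^(64+32+16+8) ≡ 450 (mod 479).
Check: 450² = 202500 ≡ 362 (mod 479). The two roots are 29 and 450.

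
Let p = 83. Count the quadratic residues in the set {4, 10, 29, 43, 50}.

3

(4/83) = +1 → QR.
(10/83) = +1 → QR.
(29/83) = +1 → QR.
(43/83) = -1 → non-residue.
(50/83) = -1 → non-residue.
Total quadratic residues among the 5: 3.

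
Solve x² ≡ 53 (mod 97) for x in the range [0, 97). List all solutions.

97 ≡ 1 (mod 4), so we find a root by search.
Trying successive values, 21² = 441 ≡ 53 (mod 97). The other root is 97 − 21 = 76.

21, 76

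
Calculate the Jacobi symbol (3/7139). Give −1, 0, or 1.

Reciprocity: 3 ≡ 3 and 7139 ≡ 3 (mod 4), so (3/7139) = −(7139/3).
Reduce top mod 3: now compute (2/3).
Pull out 2: since 3 ≡ 3 (mod 8), (2/3) = -1.
Reached (1/3) = 1. Collecting the sign flips along the way, the symbol is +1.

1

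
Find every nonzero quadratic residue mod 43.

Square k = 1,…,21 (k and 43−k give the same square):
1²=1, 2²=4, 3²=9, 4²=16, 5²=25, 6²=36, 7²≡6, 8²≡21, 9²≡38, 10²≡14, 11²≡35, 12²≡15, 13²≡40, 14²≡24, 15²≡10, 16²≡41, 17²≡31, 18²≡23, 19²≡17, 20²≡13, 21²≡11 (mod 43).
So the quadratic residues mod 43 are {1, 4, 6, 9, 10, 11, 13, 14, 15, 16, 17, 21, 23, 24, 25, 31, 35, 36, 38, 40, 41}.

1, 4, 6, 9, 10, 11, 13, 14, 15, 16, 17, 21, 23, 24, 25, 31, 35, 36, 38, 40, 41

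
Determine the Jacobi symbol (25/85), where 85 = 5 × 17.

0

Reciprocity: 25 ≡ 1 and 85 ≡ 1 (mod 4), so (25/85) = +(85/25).
Reduce top mod 25: now compute (10/25).
Pull out 2: since 25 ≡ 1 (mod 8), (2/25) = +1.
Reciprocity: 5 ≡ 1 and 25 ≡ 1 (mod 4), so (5/25) = +(25/5).
Reduce top mod 5: now compute (0/5).
Top reduces to 0: gcd > 1, so the symbol is 0.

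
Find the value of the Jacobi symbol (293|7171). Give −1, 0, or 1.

Reciprocity: 293 ≡ 1 and 7171 ≡ 3 (mod 4), so (293/7171) = +(7171/293).
Reduce top mod 293: now compute (139/293).
Reciprocity: 139 ≡ 3 and 293 ≡ 1 (mod 4), so (139/293) = +(293/139).
Reduce top mod 139: now compute (15/139).
Reciprocity: 15 ≡ 3 and 139 ≡ 3 (mod 4), so (15/139) = −(139/15).
Reduce top mod 15: now compute (4/15).
Pull out 2^2: since 15 ≡ 7 (mod 8), (2/15) = +1, so (2/15)^2 = +1.
Reached (1/15) = 1. Collecting the sign flips along the way, the symbol is -1.

-1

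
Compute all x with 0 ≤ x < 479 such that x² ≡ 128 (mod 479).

Since 479 ≡ 3 (mod 4), a square root of 128 is 128^((479+1)/4) = 128^120 mod 479.
Repeated squaring: 128^2≡98, 128^4≡24, 128^8≡97, 128^16≡308, 128^32≡22, 128^64≡5 (mod 479).
128^120 = 128^(64+32+16+8) ≡ 420 (mod 479).
Check: 420² = 176400 ≡ 128 (mod 479). The two roots are 59 and 420.

59, 420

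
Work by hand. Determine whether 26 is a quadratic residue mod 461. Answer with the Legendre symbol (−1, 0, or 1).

Pull out 2: since 461 ≡ 5 (mod 8), (2/461) = -1.
Reciprocity: 13 ≡ 1 and 461 ≡ 1 (mod 4), so (13/461) = +(461/13).
Reduce top mod 13: now compute (6/13).
Pull out 2: since 13 ≡ 5 (mod 8), (2/13) = -1.
Reciprocity: 3 ≡ 3 and 13 ≡ 1 (mod 4), so (3/13) = +(13/3).
Reduce top mod 3: now compute (1/3).
Reached (1/3) = 1. Collecting the sign flips along the way, the symbol is +1.

1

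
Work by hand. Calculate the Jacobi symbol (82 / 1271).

0

Pull out 2: since 1271 ≡ 7 (mod 8), (2/1271) = +1.
Reciprocity: 41 ≡ 1 and 1271 ≡ 3 (mod 4), so (41/1271) = +(1271/41).
Reduce top mod 41: now compute (0/41).
Top reduces to 0: gcd > 1, so the symbol is 0.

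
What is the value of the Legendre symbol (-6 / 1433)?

-1

First reduce: -6 ≡ 1427 (mod 1433).
Reciprocity: 1427 ≡ 3 and 1433 ≡ 1 (mod 4), so (1427/1433) = +(1433/1427).
Reduce top mod 1427: now compute (6/1427).
Pull out 2: since 1427 ≡ 3 (mod 8), (2/1427) = -1.
Reciprocity: 3 ≡ 3 and 1427 ≡ 3 (mod 4), so (3/1427) = −(1427/3).
Reduce top mod 3: now compute (2/3).
Pull out 2: since 3 ≡ 3 (mod 8), (2/3) = -1.
Reached (1/3) = 1. Collecting the sign flips along the way, the symbol is -1.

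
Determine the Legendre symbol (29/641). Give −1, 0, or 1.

Reciprocity: 29 ≡ 1 and 641 ≡ 1 (mod 4), so (29/641) = +(641/29).
Reduce top mod 29: now compute (3/29).
Reciprocity: 3 ≡ 3 and 29 ≡ 1 (mod 4), so (3/29) = +(29/3).
Reduce top mod 3: now compute (2/3).
Pull out 2: since 3 ≡ 3 (mod 8), (2/3) = -1.
Reached (1/3) = 1. Collecting the sign flips along the way, the symbol is -1.

-1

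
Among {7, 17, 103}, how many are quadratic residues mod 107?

(7/107) = -1 → non-residue.
(17/107) = -1 → non-residue.
(103/107) = -1 → non-residue.
Total quadratic residues among the 3: 0.

0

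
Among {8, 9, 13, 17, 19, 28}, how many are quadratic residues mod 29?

3

(8/29) = -1 → non-residue.
(9/29) = +1 → QR.
(13/29) = +1 → QR.
(17/29) = -1 → non-residue.
(19/29) = -1 → non-residue.
(28/29) = +1 → QR.
Total quadratic residues among the 6: 3.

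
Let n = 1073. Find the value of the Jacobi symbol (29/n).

Reciprocity: 29 ≡ 1 and 1073 ≡ 1 (mod 4), so (29/1073) = +(1073/29).
Reduce top mod 29: now compute (0/29).
Top reduces to 0: gcd > 1, so the symbol is 0.

0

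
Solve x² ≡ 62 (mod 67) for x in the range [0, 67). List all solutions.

Since 67 ≡ 3 (mod 4), a square root of 62 is 62^((67+1)/4) = 62^17 mod 67.
Repeated squaring: 62^2≡25, 62^4≡22, 62^8≡15, 62^16≡24 (mod 67).
62^17 = 62^(16+1) ≡ 14 (mod 67).
Check: 14² = 196 ≡ 62 (mod 67). The two roots are 14 and 53.

14, 53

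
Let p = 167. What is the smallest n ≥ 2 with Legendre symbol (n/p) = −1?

(2/167) = +1, so 2 is a residue.
(3/167) = +1, so 3 is a residue.
(4/167) = +1, so 4 is a residue.
(5/167) = −1, so 5 is the smallest positive non-residue mod 167.

5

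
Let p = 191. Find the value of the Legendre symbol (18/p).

1

Euler's criterion: (18/191) ≡ 18^95 (mod 191).
18^2 ≡ 133 (mod 191)
18^4 ≡ 117 (mod 191)
18^8 ≡ 128 (mod 191)
18^16 ≡ 149 (mod 191)
18^32 ≡ 45 (mod 191)
18^64 ≡ 115 (mod 191)
18^95 = 18^(64+16+8+4+2+1) ≡ 1 (mod 191).
Result is 1, so (18/191) = 1.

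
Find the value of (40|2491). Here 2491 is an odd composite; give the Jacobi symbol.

Pull out 2^3: since 2491 ≡ 3 (mod 8), (2/2491) = -1, so (2/2491)^3 = -1.
Reciprocity: 5 ≡ 1 and 2491 ≡ 3 (mod 4), so (5/2491) = +(2491/5).
Reduce top mod 5: now compute (1/5).
Reached (1/5) = 1. Collecting the sign flips along the way, the symbol is -1.

-1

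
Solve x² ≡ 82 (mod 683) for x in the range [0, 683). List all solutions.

Since 683 ≡ 3 (mod 4), a square root of 82 is 82^((683+1)/4) = 82^171 mod 683.
Repeated squaring: 82^2≡577, 82^4≡308, 82^8≡610, 82^16≡548, 82^32≡467, 82^64≡212, 82^128≡549 (mod 683).
82^171 = 82^(128+32+8+2+1) ≡ 273 (mod 683).
Check: 273² = 74529 ≡ 82 (mod 683). The two roots are 273 and 410.

273, 410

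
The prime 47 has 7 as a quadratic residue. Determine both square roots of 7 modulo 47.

Since 47 ≡ 3 (mod 4), a square root of 7 is 7^((47+1)/4) = 7^12 mod 47.
Repeated squaring: 7^2≡2, 7^4≡4, 7^8≡16 (mod 47).
7^12 = 7^(8+4) ≡ 17 (mod 47).
Check: 17² = 289 ≡ 7 (mod 47). The two roots are 17 and 30.

17, 30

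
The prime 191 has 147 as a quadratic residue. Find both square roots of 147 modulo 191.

Since 191 ≡ 3 (mod 4), a square root of 147 is 147^((191+1)/4) = 147^48 mod 191.
Repeated squaring: 147^2≡26, 147^4≡103, 147^8≡104, 147^16≡120, 147^32≡75 (mod 191).
147^48 = 147^(32+16) ≡ 23 (mod 191).
Check: 23² = 529 ≡ 147 (mod 191). The two roots are 23 and 168.

23, 168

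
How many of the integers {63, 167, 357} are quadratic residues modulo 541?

(63/541) = +1 → QR.
(167/541) = -1 → non-residue.
(357/541) = -1 → non-residue.
Total quadratic residues among the 3: 1.

1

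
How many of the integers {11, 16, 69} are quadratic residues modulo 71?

(11/71) = -1 → non-residue.
(16/71) = +1 → QR.
(69/71) = -1 → non-residue.
Total quadratic residues among the 3: 1.

1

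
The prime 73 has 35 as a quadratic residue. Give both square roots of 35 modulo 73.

20, 53

73 ≡ 1 (mod 4), so we find a root by search.
Trying successive values, 20² = 400 ≡ 35 (mod 73). The other root is 73 − 20 = 53.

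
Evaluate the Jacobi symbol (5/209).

Reciprocity: 5 ≡ 1 and 209 ≡ 1 (mod 4), so (5/209) = +(209/5).
Reduce top mod 5: now compute (4/5).
Pull out 2^2: since 5 ≡ 5 (mod 8), (2/5) = -1, so (2/5)^2 = +1.
Reached (1/5) = 1. Collecting the sign flips along the way, the symbol is +1.

1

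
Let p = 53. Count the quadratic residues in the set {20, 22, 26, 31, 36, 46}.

2

(20/53) = -1 → non-residue.
(22/53) = -1 → non-residue.
(26/53) = -1 → non-residue.
(31/53) = -1 → non-residue.
(36/53) = +1 → QR.
(46/53) = +1 → QR.
Total quadratic residues among the 6: 2.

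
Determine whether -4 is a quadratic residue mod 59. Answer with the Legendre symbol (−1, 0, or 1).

First reduce: -4 ≡ 55 (mod 59).
Reciprocity: 55 ≡ 3 and 59 ≡ 3 (mod 4), so (55/59) = −(59/55).
Reduce top mod 55: now compute (4/55).
Pull out 2^2: since 55 ≡ 7 (mod 8), (2/55) = +1, so (2/55)^2 = +1.
Reached (1/55) = 1. Collecting the sign flips along the way, the symbol is -1.

-1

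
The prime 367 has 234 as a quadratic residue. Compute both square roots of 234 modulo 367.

Since 367 ≡ 3 (mod 4), a square root of 234 is 234^((367+1)/4) = 234^92 mod 367.
Repeated squaring: 234^2≡73, 234^4≡191, 234^8≡148, 234^16≡251, 234^32≡244, 234^64≡82 (mod 367).
234^92 = 234^(64+16+8+4) ≡ 270 (mod 367).
Check: 270² = 72900 ≡ 234 (mod 367). The two roots are 97 and 270.

97, 270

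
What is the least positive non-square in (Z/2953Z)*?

5

(2/2953) = +1, so 2 is a residue.
(3/2953) = +1, so 3 is a residue.
(4/2953) = +1, so 4 is a residue.
(5/2953) = −1, so 5 is the smallest positive non-residue mod 2953.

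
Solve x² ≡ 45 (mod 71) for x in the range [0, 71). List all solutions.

20, 51

Since 71 ≡ 3 (mod 4), a square root of 45 is 45^((71+1)/4) = 45^18 mod 71.
Repeated squaring: 45^2≡37, 45^4≡20, 45^8≡45, 45^16≡37 (mod 71).
45^18 = 45^(16+2) ≡ 20 (mod 71).
Check: 20² = 400 ≡ 45 (mod 71). The two roots are 20 and 51.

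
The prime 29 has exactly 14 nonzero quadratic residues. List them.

Square k = 1,…,14 (k and 29−k give the same square):
1²=1, 2²=4, 3²=9, 4²=16, 5²=25, 6²≡7, 7²≡20, 8²≡6, 9²≡23, 10²≡13, 11²≡5, 12²≡28, 13²≡24, 14²≡22 (mod 29).
So the quadratic residues mod 29 are {1, 4, 5, 6, 7, 9, 13, 16, 20, 22, 23, 24, 25, 28}.

1,4,5,6,7,9,13,16,20,22,23,24,25,28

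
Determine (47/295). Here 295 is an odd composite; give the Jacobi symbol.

1

Reciprocity: 47 ≡ 3 and 295 ≡ 3 (mod 4), so (47/295) = −(295/47).
Reduce top mod 47: now compute (13/47).
Reciprocity: 13 ≡ 1 and 47 ≡ 3 (mod 4), so (13/47) = +(47/13).
Reduce top mod 13: now compute (8/13).
Pull out 2^3: since 13 ≡ 5 (mod 8), (2/13) = -1, so (2/13)^3 = -1.
Reached (1/13) = 1. Collecting the sign flips along the way, the symbol is +1.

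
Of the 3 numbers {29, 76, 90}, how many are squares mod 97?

0

(29/97) = -1 → non-residue.
(76/97) = -1 → non-residue.
(90/97) = -1 → non-residue.
Total quadratic residues among the 3: 0.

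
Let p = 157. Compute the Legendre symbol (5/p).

Reciprocity: 5 ≡ 1 and 157 ≡ 1 (mod 4), so (5/157) = +(157/5).
Reduce top mod 5: now compute (2/5).
Pull out 2: since 5 ≡ 5 (mod 8), (2/5) = -1.
Reached (1/5) = 1. Collecting the sign flips along the way, the symbol is -1.

-1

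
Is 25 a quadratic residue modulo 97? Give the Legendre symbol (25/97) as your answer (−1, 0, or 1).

Euler's criterion: (25/97) ≡ 25^48 (mod 97).
25^2 ≡ 43 (mod 97)
25^4 ≡ 6 (mod 97)
25^8 ≡ 36 (mod 97)
25^16 ≡ 35 (mod 97)
25^32 ≡ 61 (mod 97)
25^48 = 25^(32+16) ≡ 1 (mod 97).
Result is 1, so (25/97) = 1.

1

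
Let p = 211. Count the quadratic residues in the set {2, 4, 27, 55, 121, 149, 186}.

(2/211) = -1 → non-residue.
(4/211) = +1 → QR.
(27/211) = -1 → non-residue.
(55/211) = +1 → QR.
(121/211) = +1 → QR.
(149/211) = -1 → non-residue.
(186/211) = -1 → non-residue.
Total quadratic residues among the 7: 3.

3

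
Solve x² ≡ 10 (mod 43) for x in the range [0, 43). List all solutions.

Since 43 ≡ 3 (mod 4), a square root of 10 is 10^((43+1)/4) = 10^11 mod 43.
Repeated squaring: 10^2≡14, 10^4≡24, 10^8≡17 (mod 43).
10^11 = 10^(8+2+1) ≡ 15 (mod 43).
Check: 15² = 225 ≡ 10 (mod 43). The two roots are 15 and 28.

15, 28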